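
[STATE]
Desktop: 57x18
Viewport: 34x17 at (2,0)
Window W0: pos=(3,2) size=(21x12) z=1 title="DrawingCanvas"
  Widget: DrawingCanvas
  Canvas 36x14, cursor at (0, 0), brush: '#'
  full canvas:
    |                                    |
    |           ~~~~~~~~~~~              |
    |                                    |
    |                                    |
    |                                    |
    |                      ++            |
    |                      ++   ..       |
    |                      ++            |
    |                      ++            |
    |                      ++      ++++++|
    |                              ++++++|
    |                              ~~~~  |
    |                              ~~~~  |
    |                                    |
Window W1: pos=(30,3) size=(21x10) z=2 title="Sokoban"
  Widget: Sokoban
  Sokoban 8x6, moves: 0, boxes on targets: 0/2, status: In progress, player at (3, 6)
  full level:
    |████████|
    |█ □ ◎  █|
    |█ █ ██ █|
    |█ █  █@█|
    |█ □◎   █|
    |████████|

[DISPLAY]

                                  
                                  
 ┏━━━━━━━━━━━━━━━━━━━┓            
 ┃ DrawingCanvas     ┃      ┏━━━━━
 ┠───────────────────┨      ┃ Soko
 ┃+                  ┃      ┠─────
 ┃           ~~~~~~~~┃      ┃█████
 ┃                   ┃      ┃█ □ ◎
 ┃                   ┃      ┃█ █ █
 ┃                   ┃      ┃█ █  
 ┃                   ┃      ┃█ □◎ 
 ┃                   ┃      ┃█████
 ┃                   ┃      ┗━━━━━
 ┗━━━━━━━━━━━━━━━━━━━┛            
                                  
                                  
                                  


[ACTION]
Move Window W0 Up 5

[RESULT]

 ┏━━━━━━━━━━━━━━━━━━━┓            
 ┃ DrawingCanvas     ┃            
 ┠───────────────────┨            
 ┃+                  ┃      ┏━━━━━
 ┃           ~~~~~~~~┃      ┃ Soko
 ┃                   ┃      ┠─────
 ┃                   ┃      ┃█████
 ┃                   ┃      ┃█ □ ◎
 ┃                   ┃      ┃█ █ █
 ┃                   ┃      ┃█ █  
 ┃                   ┃      ┃█ □◎ 
 ┗━━━━━━━━━━━━━━━━━━━┛      ┃█████
                            ┗━━━━━
                                  
                                  
                                  
                                  


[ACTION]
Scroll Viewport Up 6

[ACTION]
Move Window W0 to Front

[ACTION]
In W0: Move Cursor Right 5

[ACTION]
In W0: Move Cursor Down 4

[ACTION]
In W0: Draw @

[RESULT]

 ┏━━━━━━━━━━━━━━━━━━━┓            
 ┃ DrawingCanvas     ┃            
 ┠───────────────────┨            
 ┃                   ┃      ┏━━━━━
 ┃           ~~~~~~~~┃      ┃ Soko
 ┃                   ┃      ┠─────
 ┃                   ┃      ┃█████
 ┃     @             ┃      ┃█ □ ◎
 ┃                   ┃      ┃█ █ █
 ┃                   ┃      ┃█ █  
 ┃                   ┃      ┃█ □◎ 
 ┗━━━━━━━━━━━━━━━━━━━┛      ┃█████
                            ┗━━━━━
                                  
                                  
                                  
                                  


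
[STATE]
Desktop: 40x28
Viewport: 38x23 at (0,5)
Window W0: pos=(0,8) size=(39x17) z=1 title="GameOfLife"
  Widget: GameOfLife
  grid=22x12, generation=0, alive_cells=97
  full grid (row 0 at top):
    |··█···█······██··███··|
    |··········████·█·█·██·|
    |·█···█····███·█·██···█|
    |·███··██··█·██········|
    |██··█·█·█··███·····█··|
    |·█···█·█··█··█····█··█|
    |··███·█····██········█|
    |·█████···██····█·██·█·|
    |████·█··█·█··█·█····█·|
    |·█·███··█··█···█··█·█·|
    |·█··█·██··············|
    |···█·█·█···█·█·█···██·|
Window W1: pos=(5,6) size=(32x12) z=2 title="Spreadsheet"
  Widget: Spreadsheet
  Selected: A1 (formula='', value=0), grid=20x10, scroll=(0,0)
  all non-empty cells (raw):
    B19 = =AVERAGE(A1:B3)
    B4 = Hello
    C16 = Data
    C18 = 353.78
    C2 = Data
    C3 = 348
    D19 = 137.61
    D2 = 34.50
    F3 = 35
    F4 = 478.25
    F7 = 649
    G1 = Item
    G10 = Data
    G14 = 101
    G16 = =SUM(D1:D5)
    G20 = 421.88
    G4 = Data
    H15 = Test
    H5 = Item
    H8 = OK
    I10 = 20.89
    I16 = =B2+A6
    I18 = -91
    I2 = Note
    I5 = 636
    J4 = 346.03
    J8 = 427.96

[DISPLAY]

                                      
     ┏━━━━━━━━━━━━━━━━━━━━━━━━━━━━━━┓ 
     ┃ Spreadsheet                  ┃ 
┏━━━━┠──────────────────────────────┨━
┃ Gam┃A1:                           ┃ 
┠────┃       A       B       C      ┃─
┃Gen:┃------------------------------┃ 
┃··█·┃  1      [0]       0       0  ┃ 
┃····┃  2        0       0Data      ┃ 
┃·█··┃  3        0       0     348  ┃ 
┃·███┃  4        0Hello          0  ┃ 
┃██··┃  5        0       0       0  ┃ 
┃·█··┗━━━━━━━━━━━━━━━━━━━━━━━━━━━━━━┛ 
┃··███·█····██········█               
┃·█████···██····█·██·█·               
┃████·█··█·█··█·█····█·               
┃·█·███··█··█···█··█·█·               
┃·█··█·██··············               
┃···█·█·█···█·█·█···██·               
┗━━━━━━━━━━━━━━━━━━━━━━━━━━━━━━━━━━━━━
                                      
                                      
                                      


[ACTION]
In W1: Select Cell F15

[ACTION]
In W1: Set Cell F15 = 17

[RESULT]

                                      
     ┏━━━━━━━━━━━━━━━━━━━━━━━━━━━━━━┓ 
     ┃ Spreadsheet                  ┃ 
┏━━━━┠──────────────────────────────┨━
┃ Gam┃F15: 17                       ┃ 
┠────┃       A       B       C      ┃─
┃Gen:┃------------------------------┃ 
┃··█·┃  1        0       0       0  ┃ 
┃····┃  2        0       0Data      ┃ 
┃·█··┃  3        0       0     348  ┃ 
┃·███┃  4        0Hello          0  ┃ 
┃██··┃  5        0       0       0  ┃ 
┃·█··┗━━━━━━━━━━━━━━━━━━━━━━━━━━━━━━┛ 
┃··███·█····██········█               
┃·█████···██····█·██·█·               
┃████·█··█·█··█·█····█·               
┃·█·███··█··█···█··█·█·               
┃·█··█·██··············               
┃···█·█·█···█·█·█···██·               
┗━━━━━━━━━━━━━━━━━━━━━━━━━━━━━━━━━━━━━
                                      
                                      
                                      


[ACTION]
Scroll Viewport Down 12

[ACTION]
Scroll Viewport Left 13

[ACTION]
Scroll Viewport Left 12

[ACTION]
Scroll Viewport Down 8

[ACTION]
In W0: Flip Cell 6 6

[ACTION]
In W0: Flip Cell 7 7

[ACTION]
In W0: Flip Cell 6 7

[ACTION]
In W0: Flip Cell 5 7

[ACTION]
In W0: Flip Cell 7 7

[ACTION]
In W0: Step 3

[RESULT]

                                      
     ┏━━━━━━━━━━━━━━━━━━━━━━━━━━━━━━┓ 
     ┃ Spreadsheet                  ┃ 
┏━━━━┠──────────────────────────────┨━
┃ Gam┃F15: 17                       ┃ 
┠────┃       A       B       C      ┃─
┃Gen:┃------------------------------┃ 
┃····┃  1        0       0       0  ┃ 
┃····┃  2        0       0Data      ┃ 
┃···█┃  3        0       0     348  ┃ 
┃····┃  4        0Hello          0  ┃ 
┃█···┃  5        0       0       0  ┃ 
┃···█┗━━━━━━━━━━━━━━━━━━━━━━━━━━━━━━┛ 
┃██···██·█··█··█·████··               
┃·····███···█··········               
┃·····███··██······███·               
┃·····█·█··██······███·               
┃······█··██·██········               
┃······█·█·············               
┗━━━━━━━━━━━━━━━━━━━━━━━━━━━━━━━━━━━━━
                                      
                                      
                                      


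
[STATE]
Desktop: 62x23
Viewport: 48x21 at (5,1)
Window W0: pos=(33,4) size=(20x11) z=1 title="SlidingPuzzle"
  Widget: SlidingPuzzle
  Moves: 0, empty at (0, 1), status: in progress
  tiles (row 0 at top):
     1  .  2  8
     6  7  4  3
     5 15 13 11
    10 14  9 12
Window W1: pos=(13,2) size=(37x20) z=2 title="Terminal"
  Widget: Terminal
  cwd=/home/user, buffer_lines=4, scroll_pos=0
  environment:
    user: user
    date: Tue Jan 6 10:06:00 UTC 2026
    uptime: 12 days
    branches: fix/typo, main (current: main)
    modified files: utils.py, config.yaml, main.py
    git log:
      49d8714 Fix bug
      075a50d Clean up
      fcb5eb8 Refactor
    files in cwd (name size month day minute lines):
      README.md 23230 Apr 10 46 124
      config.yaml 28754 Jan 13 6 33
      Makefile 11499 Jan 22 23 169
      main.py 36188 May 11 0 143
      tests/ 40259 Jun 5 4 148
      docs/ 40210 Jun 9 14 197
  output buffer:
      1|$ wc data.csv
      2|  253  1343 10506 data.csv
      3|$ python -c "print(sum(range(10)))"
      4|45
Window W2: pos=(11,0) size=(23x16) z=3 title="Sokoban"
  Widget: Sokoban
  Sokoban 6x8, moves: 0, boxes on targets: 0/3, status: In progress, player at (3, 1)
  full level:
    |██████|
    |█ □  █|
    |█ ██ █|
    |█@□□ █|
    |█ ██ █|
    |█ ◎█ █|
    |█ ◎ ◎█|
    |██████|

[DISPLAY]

      ┃ Sokoban             ┃                   
      ┠─────────────────────┨━━━━━━━━━━━━━━━┓   
      ┃██████               ┃               ┃   
      ┃█ □  █               ┃───────────────┨━━┓
      ┃█ ██ █               ┃               ┃  ┃
      ┃█@□□ █               ┃ta.csv         ┃──┨
      ┃█ ██ █               ┃um(range(10)))"┃──┃
      ┃█ ◎█ █               ┃               ┃  ┃
      ┃█ ◎ ◎█               ┃               ┃──┃
      ┃██████               ┃               ┃  ┃
      ┃Moves: 0  0/3        ┃               ┃──┃
      ┃                     ┃               ┃ 1┃
      ┃                     ┃               ┃──┃
      ┃                     ┃               ┃━━┛
      ┗━━━━━━━━━━━━━━━━━━━━━┛               ┃   
        ┃                                   ┃   
        ┃                                   ┃   
        ┃                                   ┃   
        ┃                                   ┃   
        ┃                                   ┃   
        ┗━━━━━━━━━━━━━━━━━━━━━━━━━━━━━━━━━━━┛   


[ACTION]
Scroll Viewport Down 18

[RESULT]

      ┠─────────────────────┨━━━━━━━━━━━━━━━┓   
      ┃██████               ┃               ┃   
      ┃█ □  █               ┃───────────────┨━━┓
      ┃█ ██ █               ┃               ┃  ┃
      ┃█@□□ █               ┃ta.csv         ┃──┨
      ┃█ ██ █               ┃um(range(10)))"┃──┃
      ┃█ ◎█ █               ┃               ┃  ┃
      ┃█ ◎ ◎█               ┃               ┃──┃
      ┃██████               ┃               ┃  ┃
      ┃Moves: 0  0/3        ┃               ┃──┃
      ┃                     ┃               ┃ 1┃
      ┃                     ┃               ┃──┃
      ┃                     ┃               ┃━━┛
      ┗━━━━━━━━━━━━━━━━━━━━━┛               ┃   
        ┃                                   ┃   
        ┃                                   ┃   
        ┃                                   ┃   
        ┃                                   ┃   
        ┃                                   ┃   
        ┗━━━━━━━━━━━━━━━━━━━━━━━━━━━━━━━━━━━┛   
                                                


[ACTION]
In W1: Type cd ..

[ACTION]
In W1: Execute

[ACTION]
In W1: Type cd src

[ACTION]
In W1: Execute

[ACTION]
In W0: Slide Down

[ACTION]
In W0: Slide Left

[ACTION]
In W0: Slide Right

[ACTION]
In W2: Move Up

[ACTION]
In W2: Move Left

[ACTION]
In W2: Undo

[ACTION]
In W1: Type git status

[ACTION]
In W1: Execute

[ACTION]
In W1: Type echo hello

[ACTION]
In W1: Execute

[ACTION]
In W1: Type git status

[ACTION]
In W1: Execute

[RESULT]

      ┠─────────────────────┨━━━━━━━━━━━━━━━┓   
      ┃██████               ┃               ┃   
      ┃█ □  █               ┃───────────────┨━━┓
      ┃█ ██ █               ┃               ┃  ┃
      ┃█@□□ █               ┃or commit:     ┃──┨
      ┃█ ██ █               ┃               ┃──┃
      ┃█ ◎█ █               ┃utils.py       ┃  ┃
      ┃█ ◎ ◎█               ┃config.yaml    ┃──┃
      ┃██████               ┃main.py        ┃  ┃
      ┃Moves: 0  0/3        ┃               ┃──┃
      ┃                     ┃               ┃ 1┃
      ┃                     ┃               ┃──┃
      ┃                     ┃               ┃━━┛
      ┗━━━━━━━━━━━━━━━━━━━━━┛or commit:     ┃   
        ┃                                   ┃   
        ┃        modified:   utils.py       ┃   
        ┃        modified:   config.yaml    ┃   
        ┃        modified:   main.py        ┃   
        ┃$ █                                ┃   
        ┗━━━━━━━━━━━━━━━━━━━━━━━━━━━━━━━━━━━┛   
                                                


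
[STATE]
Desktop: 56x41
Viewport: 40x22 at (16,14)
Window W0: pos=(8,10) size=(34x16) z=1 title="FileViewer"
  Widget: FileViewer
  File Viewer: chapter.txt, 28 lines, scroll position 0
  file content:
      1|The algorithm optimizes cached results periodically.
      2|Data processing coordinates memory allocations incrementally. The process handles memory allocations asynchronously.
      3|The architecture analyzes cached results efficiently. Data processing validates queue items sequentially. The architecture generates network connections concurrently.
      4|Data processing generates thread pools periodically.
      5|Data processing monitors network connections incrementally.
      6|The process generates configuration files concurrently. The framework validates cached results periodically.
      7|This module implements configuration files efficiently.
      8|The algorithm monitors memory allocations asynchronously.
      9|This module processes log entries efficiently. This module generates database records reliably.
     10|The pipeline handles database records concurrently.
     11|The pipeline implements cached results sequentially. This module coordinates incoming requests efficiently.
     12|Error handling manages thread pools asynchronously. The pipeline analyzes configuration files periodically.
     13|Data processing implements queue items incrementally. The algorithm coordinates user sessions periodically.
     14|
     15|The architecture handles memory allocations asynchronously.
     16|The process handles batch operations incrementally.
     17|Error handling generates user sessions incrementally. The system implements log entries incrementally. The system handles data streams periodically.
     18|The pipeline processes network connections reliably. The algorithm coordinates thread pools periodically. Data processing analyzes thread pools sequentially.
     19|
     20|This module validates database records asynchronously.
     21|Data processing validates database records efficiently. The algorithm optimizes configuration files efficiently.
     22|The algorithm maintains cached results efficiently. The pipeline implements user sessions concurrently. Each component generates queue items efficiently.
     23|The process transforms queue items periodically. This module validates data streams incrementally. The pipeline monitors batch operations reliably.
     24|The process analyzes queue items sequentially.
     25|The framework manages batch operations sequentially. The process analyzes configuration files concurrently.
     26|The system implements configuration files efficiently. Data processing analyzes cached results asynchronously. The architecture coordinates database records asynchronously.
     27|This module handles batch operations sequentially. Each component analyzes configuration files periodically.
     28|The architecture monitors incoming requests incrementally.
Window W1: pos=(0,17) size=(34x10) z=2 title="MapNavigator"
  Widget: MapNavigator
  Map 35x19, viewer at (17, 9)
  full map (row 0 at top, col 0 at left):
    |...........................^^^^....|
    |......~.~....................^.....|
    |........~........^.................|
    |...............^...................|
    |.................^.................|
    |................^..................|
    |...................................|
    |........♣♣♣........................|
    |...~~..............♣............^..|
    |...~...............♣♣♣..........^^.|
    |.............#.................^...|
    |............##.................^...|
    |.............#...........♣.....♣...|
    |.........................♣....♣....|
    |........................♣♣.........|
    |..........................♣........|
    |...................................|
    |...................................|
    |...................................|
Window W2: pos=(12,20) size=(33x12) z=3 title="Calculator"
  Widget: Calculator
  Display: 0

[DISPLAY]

ocessing coordinates mem█┃              
hitecture analyzes cache░┃              
ocessing generates threa░┃              
━━━━━━━━━━━━━━━━━┓networ░┃              
                 ┃figura░┃              
─────────────────┨nfigur░┃              
━━━━━━━━━━━━━━━━━━━━━━━━━━━━┓           
lculator                    ┃           
────────────────────────────┨           
                           0┃           
─┬───┬───┬───┐              ┃           
 │ 8 │ 9 │ ÷ │              ┃           
─┼───┼───┼───┤              ┃           
 │ 5 │ 6 │ × │              ┃           
─┼───┼───┼───┤              ┃           
 │ 2 │ 3 │ - │              ┃           
─┴───┴───┴───┘              ┃           
━━━━━━━━━━━━━━━━━━━━━━━━━━━━┛           
                                        
                                        
                                        
                                        


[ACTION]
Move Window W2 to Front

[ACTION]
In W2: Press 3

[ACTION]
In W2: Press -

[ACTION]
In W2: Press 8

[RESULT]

ocessing coordinates mem█┃              
hitecture analyzes cache░┃              
ocessing generates threa░┃              
━━━━━━━━━━━━━━━━━┓networ░┃              
                 ┃figura░┃              
─────────────────┨nfigur░┃              
━━━━━━━━━━━━━━━━━━━━━━━━━━━━┓           
lculator                    ┃           
────────────────────────────┨           
                           8┃           
─┬───┬───┬───┐              ┃           
 │ 8 │ 9 │ ÷ │              ┃           
─┼───┼───┼───┤              ┃           
 │ 5 │ 6 │ × │              ┃           
─┼───┼───┼───┤              ┃           
 │ 2 │ 3 │ - │              ┃           
─┴───┴───┴───┘              ┃           
━━━━━━━━━━━━━━━━━━━━━━━━━━━━┛           
                                        
                                        
                                        
                                        


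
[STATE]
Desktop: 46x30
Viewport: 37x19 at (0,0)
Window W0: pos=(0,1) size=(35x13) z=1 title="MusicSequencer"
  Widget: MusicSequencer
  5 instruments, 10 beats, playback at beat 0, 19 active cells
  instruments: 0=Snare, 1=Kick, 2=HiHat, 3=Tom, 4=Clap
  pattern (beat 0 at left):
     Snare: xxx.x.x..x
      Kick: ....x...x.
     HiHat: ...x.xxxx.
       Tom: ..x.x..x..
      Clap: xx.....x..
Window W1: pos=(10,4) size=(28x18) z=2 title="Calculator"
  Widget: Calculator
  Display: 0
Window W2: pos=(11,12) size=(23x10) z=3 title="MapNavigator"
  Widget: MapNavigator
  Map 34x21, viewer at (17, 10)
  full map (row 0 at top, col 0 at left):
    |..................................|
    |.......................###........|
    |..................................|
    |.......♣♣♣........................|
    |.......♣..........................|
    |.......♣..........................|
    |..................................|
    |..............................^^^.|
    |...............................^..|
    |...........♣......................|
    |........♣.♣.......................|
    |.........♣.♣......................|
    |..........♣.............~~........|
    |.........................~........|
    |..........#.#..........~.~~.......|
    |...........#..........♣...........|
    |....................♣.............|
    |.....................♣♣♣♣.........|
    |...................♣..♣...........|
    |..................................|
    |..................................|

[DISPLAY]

                                     
┏━━━━━━━━━━━━━━━━━━━━━━━━━━━━━━━━━┓  
┃ MusicSequencer                  ┃  
┠─────────────────────────────────┨  
┃      ▼12┏━━━━━━━━━━━━━━━━━━━━━━━━━━
┃ Snare███┃ Calculator               
┃  Kick···┠──────────────────────────
┃ HiHat···┃                         0
┃   Tom··█┃┌───┬───┬───┬───┐         
┃  Clap██·┃│ 7 │ 8 │ 9 │ ÷ │         
┃         ┃├───┼───┼───┼───┤         
┃         ┃│ 4 │ 5 │ 6 │ × │         
┃         ┃┏━━━━━━━━━━━━━━━━━━━━━┓   
┗━━━━━━━━━┃┃ MapNavigator        ┃   
          ┃┠─────────────────────┨   
          ┃┃.....................┃   
          ┃┃.....................┃   
          ┃┃....♣................┃   
          ┃┃.♣.♣......@..........┃   


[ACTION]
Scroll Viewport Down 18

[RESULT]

┃         ┃│ 4 │ 5 │ 6 │ × │         
┃         ┃┏━━━━━━━━━━━━━━━━━━━━━┓   
┗━━━━━━━━━┃┃ MapNavigator        ┃   
          ┃┠─────────────────────┨   
          ┃┃.....................┃   
          ┃┃.....................┃   
          ┃┃....♣................┃   
          ┃┃.♣.♣......@..........┃   
          ┃┃..♣.♣................┃   
          ┃┃...♣.............~~..┃   
          ┗┗━━━━━━━━━━━━━━━━━━━━━┛━━━
                                     
                                     
                                     
                                     
                                     
                                     
                                     
                                     


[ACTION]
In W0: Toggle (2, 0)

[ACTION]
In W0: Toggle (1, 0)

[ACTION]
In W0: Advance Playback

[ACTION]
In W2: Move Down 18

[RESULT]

┃         ┃│ 4 │ 5 │ 6 │ × │         
┃         ┃┏━━━━━━━━━━━━━━━━━━━━━┓   
┗━━━━━━━━━┃┃ MapNavigator        ┃   
          ┃┠─────────────────────┨   
          ┃┃..............♣♣♣♣...┃   
          ┃┃............♣..♣.....┃   
          ┃┃.....................┃   
          ┃┃..........@..........┃   
          ┃┃                     ┃   
          ┃┃                     ┃   
          ┗┗━━━━━━━━━━━━━━━━━━━━━┛━━━
                                     
                                     
                                     
                                     
                                     
                                     
                                     
                                     


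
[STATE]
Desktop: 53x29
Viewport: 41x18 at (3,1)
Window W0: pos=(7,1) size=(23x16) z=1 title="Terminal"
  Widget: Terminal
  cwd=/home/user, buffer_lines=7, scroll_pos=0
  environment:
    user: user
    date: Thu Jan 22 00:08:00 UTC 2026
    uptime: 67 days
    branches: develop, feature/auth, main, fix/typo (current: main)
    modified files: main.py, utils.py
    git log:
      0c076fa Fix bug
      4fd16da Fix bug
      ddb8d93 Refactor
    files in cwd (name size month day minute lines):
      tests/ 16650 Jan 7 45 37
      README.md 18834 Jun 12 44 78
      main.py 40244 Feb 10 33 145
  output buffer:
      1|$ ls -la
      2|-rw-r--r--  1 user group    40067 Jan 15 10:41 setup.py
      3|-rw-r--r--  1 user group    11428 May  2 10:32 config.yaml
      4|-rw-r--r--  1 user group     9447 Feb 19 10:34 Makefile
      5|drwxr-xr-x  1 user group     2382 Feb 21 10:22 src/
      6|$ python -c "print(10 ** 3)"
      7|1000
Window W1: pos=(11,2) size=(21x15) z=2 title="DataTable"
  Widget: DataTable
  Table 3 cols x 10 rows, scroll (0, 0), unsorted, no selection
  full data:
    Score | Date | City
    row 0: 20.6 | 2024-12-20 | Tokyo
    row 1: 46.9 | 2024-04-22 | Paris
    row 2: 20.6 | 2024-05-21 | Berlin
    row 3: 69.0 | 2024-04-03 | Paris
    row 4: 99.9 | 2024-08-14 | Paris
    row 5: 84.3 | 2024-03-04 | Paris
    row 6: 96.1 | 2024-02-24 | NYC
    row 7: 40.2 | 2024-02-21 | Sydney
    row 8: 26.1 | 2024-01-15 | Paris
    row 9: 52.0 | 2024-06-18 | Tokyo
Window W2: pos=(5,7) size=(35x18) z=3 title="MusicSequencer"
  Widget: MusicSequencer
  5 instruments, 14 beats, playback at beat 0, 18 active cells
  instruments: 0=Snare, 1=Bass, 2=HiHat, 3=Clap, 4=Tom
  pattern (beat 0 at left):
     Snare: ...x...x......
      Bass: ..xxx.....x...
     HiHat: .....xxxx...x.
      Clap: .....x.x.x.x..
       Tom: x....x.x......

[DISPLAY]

    ┏━━━━━━━━━━━━━━━━━━━━━┓              
    ┃ Te┏━━━━━━━━━━━━━━━━━━━┓            
    ┠───┃ DataTable         ┃            
    ┃$ l┠───────────────────┨            
    ┃-rw┃Score│Date      │Ci┃            
    ┃-rw┃─────┼──────────┼──┃            
  ┏━━━━━━━━━━━━━━━━━━━━━━━━━━━━━━━━━┓    
  ┃ MusicSequencer                  ┃    
  ┠─────────────────────────────────┨    
  ┃      ▼1234567890123             ┃    
  ┃ Snare···█···█······             ┃    
  ┃  Bass··███·····█···             ┃    
  ┃ HiHat·····████···█·             ┃    
  ┃  Clap·····█·█·█·█··             ┃    
  ┃   Tom█····█·█······             ┃    
  ┃                                 ┃    
  ┃                                 ┃    
  ┃                                 ┃    


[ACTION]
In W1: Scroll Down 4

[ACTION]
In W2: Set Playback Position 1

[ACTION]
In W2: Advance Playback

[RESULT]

    ┏━━━━━━━━━━━━━━━━━━━━━┓              
    ┃ Te┏━━━━━━━━━━━━━━━━━━━┓            
    ┠───┃ DataTable         ┃            
    ┃$ l┠───────────────────┨            
    ┃-rw┃Score│Date      │Ci┃            
    ┃-rw┃─────┼──────────┼──┃            
  ┏━━━━━━━━━━━━━━━━━━━━━━━━━━━━━━━━━┓    
  ┃ MusicSequencer                  ┃    
  ┠─────────────────────────────────┨    
  ┃      01▼34567890123             ┃    
  ┃ Snare···█···█······             ┃    
  ┃  Bass··███·····█···             ┃    
  ┃ HiHat·····████···█·             ┃    
  ┃  Clap·····█·█·█·█··             ┃    
  ┃   Tom█····█·█······             ┃    
  ┃                                 ┃    
  ┃                                 ┃    
  ┃                                 ┃    


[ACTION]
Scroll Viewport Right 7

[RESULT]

━━━━━━━━━━━━━━━━━━━┓                     
e┏━━━━━━━━━━━━━━━━━━━┓                   
─┃ DataTable         ┃                   
l┠───────────────────┨                   
w┃Score│Date      │Ci┃                   
w┃─────┼──────────┼──┃                   
━━━━━━━━━━━━━━━━━━━━━━━━━━━━━┓           
icSequencer                  ┃           
─────────────────────────────┨           
  01▼34567890123             ┃           
re···█···█······             ┃           
ss··███·····█···             ┃           
at·····████···█·             ┃           
ap·····█·█·█·█··             ┃           
om█····█·█······             ┃           
                             ┃           
                             ┃           
                             ┃           


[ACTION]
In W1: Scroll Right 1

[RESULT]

━━━━━━━━━━━━━━━━━━━┓                     
e┏━━━━━━━━━━━━━━━━━━━┓                   
─┃ DataTable         ┃                   
l┠───────────────────┨                   
w┃core│Date      │Cit┃                   
w┃────┼──────────┼───┃                   
━━━━━━━━━━━━━━━━━━━━━━━━━━━━━┓           
icSequencer                  ┃           
─────────────────────────────┨           
  01▼34567890123             ┃           
re···█···█······             ┃           
ss··███·····█···             ┃           
at·····████···█·             ┃           
ap·····█·█·█·█··             ┃           
om█····█·█······             ┃           
                             ┃           
                             ┃           
                             ┃           


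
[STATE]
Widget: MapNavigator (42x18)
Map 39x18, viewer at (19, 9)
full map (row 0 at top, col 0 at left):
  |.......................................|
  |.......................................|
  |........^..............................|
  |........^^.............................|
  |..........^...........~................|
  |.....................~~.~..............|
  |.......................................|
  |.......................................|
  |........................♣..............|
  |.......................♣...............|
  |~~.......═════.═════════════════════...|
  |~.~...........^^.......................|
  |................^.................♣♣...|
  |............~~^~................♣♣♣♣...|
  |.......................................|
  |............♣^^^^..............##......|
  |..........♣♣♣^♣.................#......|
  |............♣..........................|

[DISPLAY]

  ....................................... 
  ....................................... 
  ........^.............................. 
  ........^^............................. 
  ..........^...........~................ 
  .....................~~.~.............. 
  ....................................... 
  ....................................... 
  ........................♣.............. 
  ...................@...♣............... 
  ~~.......═════.═════════════════════... 
  ~.~...........^^....................... 
  ................^.................♣♣... 
  ............~~^~................♣♣♣♣... 
  ....................................... 
  ............♣^^^^..............##...... 
  ..........♣♣♣^♣.................#...... 
  ............♣.......................... 


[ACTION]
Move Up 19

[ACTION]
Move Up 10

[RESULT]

                                          
                                          
                                          
                                          
                                          
                                          
                                          
                                          
                                          
  ...................@................... 
  ....................................... 
  ........^.............................. 
  ........^^............................. 
  ..........^...........~................ 
  .....................~~.~.............. 
  ....................................... 
  ....................................... 
  ........................♣.............. 


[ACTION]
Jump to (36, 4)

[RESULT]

                                          
                                          
                                          
                                          
                                          
........................                  
........................                  
........................                  
........................                  
.......~.............@..                  
......~~.~..............                  
........................                  
........................                  
.........♣..............                  
........♣...............                  
═════════════════════...                  
^.......................                  
.^.................♣♣...                  


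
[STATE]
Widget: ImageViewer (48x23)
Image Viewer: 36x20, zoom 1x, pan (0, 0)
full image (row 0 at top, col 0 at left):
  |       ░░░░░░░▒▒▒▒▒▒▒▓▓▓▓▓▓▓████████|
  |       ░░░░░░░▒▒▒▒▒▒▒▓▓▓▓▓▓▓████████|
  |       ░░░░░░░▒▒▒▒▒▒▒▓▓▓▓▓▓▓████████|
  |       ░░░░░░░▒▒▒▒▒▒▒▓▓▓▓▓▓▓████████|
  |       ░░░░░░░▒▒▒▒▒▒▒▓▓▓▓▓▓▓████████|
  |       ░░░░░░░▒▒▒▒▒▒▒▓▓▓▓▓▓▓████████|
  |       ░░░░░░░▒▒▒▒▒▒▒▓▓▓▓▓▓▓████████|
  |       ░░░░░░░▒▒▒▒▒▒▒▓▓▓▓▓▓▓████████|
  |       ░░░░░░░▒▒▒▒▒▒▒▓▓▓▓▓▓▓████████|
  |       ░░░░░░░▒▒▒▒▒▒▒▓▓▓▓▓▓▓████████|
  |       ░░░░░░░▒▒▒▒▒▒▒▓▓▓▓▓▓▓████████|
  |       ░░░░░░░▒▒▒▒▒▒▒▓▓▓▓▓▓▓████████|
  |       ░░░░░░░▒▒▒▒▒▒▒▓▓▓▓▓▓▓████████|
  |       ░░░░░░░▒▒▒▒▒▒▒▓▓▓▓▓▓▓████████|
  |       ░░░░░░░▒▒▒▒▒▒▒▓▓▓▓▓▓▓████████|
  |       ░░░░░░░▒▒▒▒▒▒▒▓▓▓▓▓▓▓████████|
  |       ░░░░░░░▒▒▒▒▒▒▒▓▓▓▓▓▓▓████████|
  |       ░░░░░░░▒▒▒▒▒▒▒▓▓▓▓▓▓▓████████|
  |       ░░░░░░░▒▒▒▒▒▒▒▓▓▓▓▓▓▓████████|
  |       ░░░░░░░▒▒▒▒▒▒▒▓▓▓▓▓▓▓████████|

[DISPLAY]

       ░░░░░░░▒▒▒▒▒▒▒▓▓▓▓▓▓▓████████            
       ░░░░░░░▒▒▒▒▒▒▒▓▓▓▓▓▓▓████████            
       ░░░░░░░▒▒▒▒▒▒▒▓▓▓▓▓▓▓████████            
       ░░░░░░░▒▒▒▒▒▒▒▓▓▓▓▓▓▓████████            
       ░░░░░░░▒▒▒▒▒▒▒▓▓▓▓▓▓▓████████            
       ░░░░░░░▒▒▒▒▒▒▒▓▓▓▓▓▓▓████████            
       ░░░░░░░▒▒▒▒▒▒▒▓▓▓▓▓▓▓████████            
       ░░░░░░░▒▒▒▒▒▒▒▓▓▓▓▓▓▓████████            
       ░░░░░░░▒▒▒▒▒▒▒▓▓▓▓▓▓▓████████            
       ░░░░░░░▒▒▒▒▒▒▒▓▓▓▓▓▓▓████████            
       ░░░░░░░▒▒▒▒▒▒▒▓▓▓▓▓▓▓████████            
       ░░░░░░░▒▒▒▒▒▒▒▓▓▓▓▓▓▓████████            
       ░░░░░░░▒▒▒▒▒▒▒▓▓▓▓▓▓▓████████            
       ░░░░░░░▒▒▒▒▒▒▒▓▓▓▓▓▓▓████████            
       ░░░░░░░▒▒▒▒▒▒▒▓▓▓▓▓▓▓████████            
       ░░░░░░░▒▒▒▒▒▒▒▓▓▓▓▓▓▓████████            
       ░░░░░░░▒▒▒▒▒▒▒▓▓▓▓▓▓▓████████            
       ░░░░░░░▒▒▒▒▒▒▒▓▓▓▓▓▓▓████████            
       ░░░░░░░▒▒▒▒▒▒▒▓▓▓▓▓▓▓████████            
       ░░░░░░░▒▒▒▒▒▒▒▓▓▓▓▓▓▓████████            
                                                
                                                
                                                


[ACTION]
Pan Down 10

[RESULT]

       ░░░░░░░▒▒▒▒▒▒▒▓▓▓▓▓▓▓████████            
       ░░░░░░░▒▒▒▒▒▒▒▓▓▓▓▓▓▓████████            
       ░░░░░░░▒▒▒▒▒▒▒▓▓▓▓▓▓▓████████            
       ░░░░░░░▒▒▒▒▒▒▒▓▓▓▓▓▓▓████████            
       ░░░░░░░▒▒▒▒▒▒▒▓▓▓▓▓▓▓████████            
       ░░░░░░░▒▒▒▒▒▒▒▓▓▓▓▓▓▓████████            
       ░░░░░░░▒▒▒▒▒▒▒▓▓▓▓▓▓▓████████            
       ░░░░░░░▒▒▒▒▒▒▒▓▓▓▓▓▓▓████████            
       ░░░░░░░▒▒▒▒▒▒▒▓▓▓▓▓▓▓████████            
       ░░░░░░░▒▒▒▒▒▒▒▓▓▓▓▓▓▓████████            
                                                
                                                
                                                
                                                
                                                
                                                
                                                
                                                
                                                
                                                
                                                
                                                
                                                


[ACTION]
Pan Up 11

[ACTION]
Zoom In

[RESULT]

              ░░░░░░░░░░░░░░▒▒▒▒▒▒▒▒▒▒▒▒▒▒▓▓▓▓▓▓
              ░░░░░░░░░░░░░░▒▒▒▒▒▒▒▒▒▒▒▒▒▒▓▓▓▓▓▓
              ░░░░░░░░░░░░░░▒▒▒▒▒▒▒▒▒▒▒▒▒▒▓▓▓▓▓▓
              ░░░░░░░░░░░░░░▒▒▒▒▒▒▒▒▒▒▒▒▒▒▓▓▓▓▓▓
              ░░░░░░░░░░░░░░▒▒▒▒▒▒▒▒▒▒▒▒▒▒▓▓▓▓▓▓
              ░░░░░░░░░░░░░░▒▒▒▒▒▒▒▒▒▒▒▒▒▒▓▓▓▓▓▓
              ░░░░░░░░░░░░░░▒▒▒▒▒▒▒▒▒▒▒▒▒▒▓▓▓▓▓▓
              ░░░░░░░░░░░░░░▒▒▒▒▒▒▒▒▒▒▒▒▒▒▓▓▓▓▓▓
              ░░░░░░░░░░░░░░▒▒▒▒▒▒▒▒▒▒▒▒▒▒▓▓▓▓▓▓
              ░░░░░░░░░░░░░░▒▒▒▒▒▒▒▒▒▒▒▒▒▒▓▓▓▓▓▓
              ░░░░░░░░░░░░░░▒▒▒▒▒▒▒▒▒▒▒▒▒▒▓▓▓▓▓▓
              ░░░░░░░░░░░░░░▒▒▒▒▒▒▒▒▒▒▒▒▒▒▓▓▓▓▓▓
              ░░░░░░░░░░░░░░▒▒▒▒▒▒▒▒▒▒▒▒▒▒▓▓▓▓▓▓
              ░░░░░░░░░░░░░░▒▒▒▒▒▒▒▒▒▒▒▒▒▒▓▓▓▓▓▓
              ░░░░░░░░░░░░░░▒▒▒▒▒▒▒▒▒▒▒▒▒▒▓▓▓▓▓▓
              ░░░░░░░░░░░░░░▒▒▒▒▒▒▒▒▒▒▒▒▒▒▓▓▓▓▓▓
              ░░░░░░░░░░░░░░▒▒▒▒▒▒▒▒▒▒▒▒▒▒▓▓▓▓▓▓
              ░░░░░░░░░░░░░░▒▒▒▒▒▒▒▒▒▒▒▒▒▒▓▓▓▓▓▓
              ░░░░░░░░░░░░░░▒▒▒▒▒▒▒▒▒▒▒▒▒▒▓▓▓▓▓▓
              ░░░░░░░░░░░░░░▒▒▒▒▒▒▒▒▒▒▒▒▒▒▓▓▓▓▓▓
              ░░░░░░░░░░░░░░▒▒▒▒▒▒▒▒▒▒▒▒▒▒▓▓▓▓▓▓
              ░░░░░░░░░░░░░░▒▒▒▒▒▒▒▒▒▒▒▒▒▒▓▓▓▓▓▓
              ░░░░░░░░░░░░░░▒▒▒▒▒▒▒▒▒▒▒▒▒▒▓▓▓▓▓▓
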